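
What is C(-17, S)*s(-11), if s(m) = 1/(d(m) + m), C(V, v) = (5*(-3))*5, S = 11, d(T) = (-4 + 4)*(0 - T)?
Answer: 75/11 ≈ 6.8182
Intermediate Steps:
d(T) = 0 (d(T) = 0*(-T) = 0)
C(V, v) = -75 (C(V, v) = -15*5 = -75)
s(m) = 1/m (s(m) = 1/(0 + m) = 1/m)
C(-17, S)*s(-11) = -75/(-11) = -75*(-1/11) = 75/11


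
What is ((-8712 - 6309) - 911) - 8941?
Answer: -24873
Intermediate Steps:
((-8712 - 6309) - 911) - 8941 = (-15021 - 911) - 8941 = -15932 - 8941 = -24873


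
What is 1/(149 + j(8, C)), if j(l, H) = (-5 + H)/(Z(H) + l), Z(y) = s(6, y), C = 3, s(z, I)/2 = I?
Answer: 7/1042 ≈ 0.0067179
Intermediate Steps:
s(z, I) = 2*I
Z(y) = 2*y
j(l, H) = (-5 + H)/(l + 2*H) (j(l, H) = (-5 + H)/(2*H + l) = (-5 + H)/(l + 2*H))
1/(149 + j(8, C)) = 1/(149 + (-5 + 3)/(8 + 2*3)) = 1/(149 - 2/(8 + 6)) = 1/(149 - 2/14) = 1/(149 + (1/14)*(-2)) = 1/(149 - ⅐) = 1/(1042/7) = 7/1042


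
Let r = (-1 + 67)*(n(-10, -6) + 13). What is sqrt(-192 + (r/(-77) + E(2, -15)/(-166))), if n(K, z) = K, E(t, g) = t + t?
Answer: 2*I*sqrt(16421965)/581 ≈ 13.95*I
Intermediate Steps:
E(t, g) = 2*t
r = 198 (r = (-1 + 67)*(-10 + 13) = 66*3 = 198)
sqrt(-192 + (r/(-77) + E(2, -15)/(-166))) = sqrt(-192 + (198/(-77) + (2*2)/(-166))) = sqrt(-192 + (198*(-1/77) + 4*(-1/166))) = sqrt(-192 + (-18/7 - 2/83)) = sqrt(-192 - 1508/581) = sqrt(-113060/581) = 2*I*sqrt(16421965)/581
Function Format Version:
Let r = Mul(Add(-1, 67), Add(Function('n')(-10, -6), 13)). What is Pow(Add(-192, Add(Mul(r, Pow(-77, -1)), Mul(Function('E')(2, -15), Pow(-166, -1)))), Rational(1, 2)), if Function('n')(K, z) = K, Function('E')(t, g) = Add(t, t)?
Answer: Mul(Rational(2, 581), I, Pow(16421965, Rational(1, 2))) ≈ Mul(13.950, I)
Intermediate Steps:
Function('E')(t, g) = Mul(2, t)
r = 198 (r = Mul(Add(-1, 67), Add(-10, 13)) = Mul(66, 3) = 198)
Pow(Add(-192, Add(Mul(r, Pow(-77, -1)), Mul(Function('E')(2, -15), Pow(-166, -1)))), Rational(1, 2)) = Pow(Add(-192, Add(Mul(198, Pow(-77, -1)), Mul(Mul(2, 2), Pow(-166, -1)))), Rational(1, 2)) = Pow(Add(-192, Add(Mul(198, Rational(-1, 77)), Mul(4, Rational(-1, 166)))), Rational(1, 2)) = Pow(Add(-192, Add(Rational(-18, 7), Rational(-2, 83))), Rational(1, 2)) = Pow(Add(-192, Rational(-1508, 581)), Rational(1, 2)) = Pow(Rational(-113060, 581), Rational(1, 2)) = Mul(Rational(2, 581), I, Pow(16421965, Rational(1, 2)))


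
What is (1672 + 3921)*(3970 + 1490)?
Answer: 30537780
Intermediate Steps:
(1672 + 3921)*(3970 + 1490) = 5593*5460 = 30537780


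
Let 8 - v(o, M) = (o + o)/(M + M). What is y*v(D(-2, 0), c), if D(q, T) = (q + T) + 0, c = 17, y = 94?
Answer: 12972/17 ≈ 763.06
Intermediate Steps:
D(q, T) = T + q (D(q, T) = (T + q) + 0 = T + q)
v(o, M) = 8 - o/M (v(o, M) = 8 - (o + o)/(M + M) = 8 - 2*o/(2*M) = 8 - 2*o*1/(2*M) = 8 - o/M)
y*v(D(-2, 0), c) = 94*(8 - 1*(0 - 2)/17) = 94*(8 - 1*(-2)*1/17) = 94*(8 + 2/17) = 94*(138/17) = 12972/17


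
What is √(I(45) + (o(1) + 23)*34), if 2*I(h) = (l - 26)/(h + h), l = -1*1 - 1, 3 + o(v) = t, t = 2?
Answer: √168265/15 ≈ 27.347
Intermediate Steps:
o(v) = -1 (o(v) = -3 + 2 = -1)
l = -2 (l = -1 - 1 = -2)
I(h) = -7/h (I(h) = ((-2 - 26)/(h + h))/2 = (-28*1/(2*h))/2 = (-14/h)/2 = -7/h)
√(I(45) + (o(1) + 23)*34) = √(-7/45 + (-1 + 23)*34) = √(-7*1/45 + 22*34) = √(-7/45 + 748) = √(33653/45) = √168265/15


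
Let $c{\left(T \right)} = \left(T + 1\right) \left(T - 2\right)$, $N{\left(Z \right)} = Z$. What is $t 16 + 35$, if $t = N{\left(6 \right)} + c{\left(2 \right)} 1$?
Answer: $131$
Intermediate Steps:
$c{\left(T \right)} = \left(1 + T\right) \left(-2 + T\right)$
$t = 6$ ($t = 6 + \left(-2 + 2^{2} - 2\right) 1 = 6 + \left(-2 + 4 - 2\right) 1 = 6 + 0 \cdot 1 = 6 + 0 = 6$)
$t 16 + 35 = 6 \cdot 16 + 35 = 96 + 35 = 131$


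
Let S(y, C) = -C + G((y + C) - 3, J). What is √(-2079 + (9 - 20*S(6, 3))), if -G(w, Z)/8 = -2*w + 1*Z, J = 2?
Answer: 19*I*√10 ≈ 60.083*I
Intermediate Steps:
G(w, Z) = -8*Z + 16*w (G(w, Z) = -8*(-2*w + 1*Z) = -8*(-2*w + Z) = -8*(Z - 2*w) = -8*Z + 16*w)
S(y, C) = -64 + 15*C + 16*y (S(y, C) = -C + (-8*2 + 16*((y + C) - 3)) = -C + (-16 + 16*((C + y) - 3)) = -C + (-16 + 16*(-3 + C + y)) = -C + (-16 + (-48 + 16*C + 16*y)) = -C + (-64 + 16*C + 16*y) = -64 + 15*C + 16*y)
√(-2079 + (9 - 20*S(6, 3))) = √(-2079 + (9 - 20*(-64 + 15*3 + 16*6))) = √(-2079 + (9 - 20*(-64 + 45 + 96))) = √(-2079 + (9 - 20*77)) = √(-2079 + (9 - 1540)) = √(-2079 - 1531) = √(-3610) = 19*I*√10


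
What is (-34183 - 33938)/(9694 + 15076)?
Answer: -68121/24770 ≈ -2.7501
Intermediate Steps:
(-34183 - 33938)/(9694 + 15076) = -68121/24770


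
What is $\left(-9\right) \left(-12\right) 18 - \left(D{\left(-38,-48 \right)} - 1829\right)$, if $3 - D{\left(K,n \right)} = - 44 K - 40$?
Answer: $5402$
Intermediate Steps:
$D{\left(K,n \right)} = 43 + 44 K$ ($D{\left(K,n \right)} = 3 - \left(- 44 K - 40\right) = 3 - \left(-40 - 44 K\right) = 3 + \left(40 + 44 K\right) = 43 + 44 K$)
$\left(-9\right) \left(-12\right) 18 - \left(D{\left(-38,-48 \right)} - 1829\right) = \left(-9\right) \left(-12\right) 18 - \left(\left(43 + 44 \left(-38\right)\right) - 1829\right) = 108 \cdot 18 - \left(\left(43 - 1672\right) - 1829\right) = 1944 - \left(-1629 - 1829\right) = 1944 - -3458 = 1944 + 3458 = 5402$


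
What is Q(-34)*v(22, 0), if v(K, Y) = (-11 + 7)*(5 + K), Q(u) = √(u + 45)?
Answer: -108*√11 ≈ -358.20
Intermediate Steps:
Q(u) = √(45 + u)
v(K, Y) = -20 - 4*K (v(K, Y) = -4*(5 + K) = -20 - 4*K)
Q(-34)*v(22, 0) = √(45 - 34)*(-20 - 4*22) = √11*(-20 - 88) = √11*(-108) = -108*√11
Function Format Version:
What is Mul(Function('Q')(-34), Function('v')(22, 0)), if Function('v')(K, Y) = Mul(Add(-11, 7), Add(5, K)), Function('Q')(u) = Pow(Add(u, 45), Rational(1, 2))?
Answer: Mul(-108, Pow(11, Rational(1, 2))) ≈ -358.20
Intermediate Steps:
Function('Q')(u) = Pow(Add(45, u), Rational(1, 2))
Function('v')(K, Y) = Add(-20, Mul(-4, K)) (Function('v')(K, Y) = Mul(-4, Add(5, K)) = Add(-20, Mul(-4, K)))
Mul(Function('Q')(-34), Function('v')(22, 0)) = Mul(Pow(Add(45, -34), Rational(1, 2)), Add(-20, Mul(-4, 22))) = Mul(Pow(11, Rational(1, 2)), Add(-20, -88)) = Mul(Pow(11, Rational(1, 2)), -108) = Mul(-108, Pow(11, Rational(1, 2)))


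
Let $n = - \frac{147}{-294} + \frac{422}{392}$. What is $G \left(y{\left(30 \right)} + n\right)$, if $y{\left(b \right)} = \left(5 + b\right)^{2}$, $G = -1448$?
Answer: $- \frac{87028058}{49} \approx -1.7761 \cdot 10^{6}$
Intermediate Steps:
$n = \frac{309}{196}$ ($n = \left(-147\right) \left(- \frac{1}{294}\right) + 422 \cdot \frac{1}{392} = \frac{1}{2} + \frac{211}{196} = \frac{309}{196} \approx 1.5765$)
$G \left(y{\left(30 \right)} + n\right) = - 1448 \left(\left(5 + 30\right)^{2} + \frac{309}{196}\right) = - 1448 \left(35^{2} + \frac{309}{196}\right) = - 1448 \left(1225 + \frac{309}{196}\right) = \left(-1448\right) \frac{240409}{196} = - \frac{87028058}{49}$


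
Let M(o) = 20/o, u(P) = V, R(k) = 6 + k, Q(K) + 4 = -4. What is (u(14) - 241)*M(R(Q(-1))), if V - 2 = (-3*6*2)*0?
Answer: 2390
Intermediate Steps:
Q(K) = -8 (Q(K) = -4 - 4 = -8)
V = 2 (V = 2 + (-3*6*2)*0 = 2 - 18*2*0 = 2 - 36*0 = 2 + 0 = 2)
u(P) = 2
(u(14) - 241)*M(R(Q(-1))) = (2 - 241)*(20/(6 - 8)) = -4780/(-2) = -4780*(-1)/2 = -239*(-10) = 2390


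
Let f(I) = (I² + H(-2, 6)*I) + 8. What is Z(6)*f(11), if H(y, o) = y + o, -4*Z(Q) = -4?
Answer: 173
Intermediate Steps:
Z(Q) = 1 (Z(Q) = -¼*(-4) = 1)
H(y, o) = o + y
f(I) = 8 + I² + 4*I (f(I) = (I² + (6 - 2)*I) + 8 = (I² + 4*I) + 8 = 8 + I² + 4*I)
Z(6)*f(11) = 1*(8 + 11² + 4*11) = 1*(8 + 121 + 44) = 1*173 = 173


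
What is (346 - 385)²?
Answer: 1521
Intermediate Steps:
(346 - 385)² = (-39)² = 1521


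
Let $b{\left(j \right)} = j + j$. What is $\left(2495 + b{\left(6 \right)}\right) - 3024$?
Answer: $-517$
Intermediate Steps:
$b{\left(j \right)} = 2 j$
$\left(2495 + b{\left(6 \right)}\right) - 3024 = \left(2495 + 2 \cdot 6\right) - 3024 = \left(2495 + 12\right) - 3024 = 2507 - 3024 = -517$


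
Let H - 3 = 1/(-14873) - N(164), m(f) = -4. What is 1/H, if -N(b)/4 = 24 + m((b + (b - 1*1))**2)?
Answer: 14873/1234458 ≈ 0.012048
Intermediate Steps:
N(b) = -80 (N(b) = -4*(24 - 4) = -4*20 = -80)
H = 1234458/14873 (H = 3 + (1/(-14873) - 1*(-80)) = 3 + (-1/14873 + 80) = 3 + 1189839/14873 = 1234458/14873 ≈ 83.000)
1/H = 1/(1234458/14873) = 14873/1234458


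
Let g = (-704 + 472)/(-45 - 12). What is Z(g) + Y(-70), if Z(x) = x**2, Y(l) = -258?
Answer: -784418/3249 ≈ -241.43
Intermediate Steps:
g = 232/57 (g = -232/(-57) = -232*(-1/57) = 232/57 ≈ 4.0702)
Z(g) + Y(-70) = (232/57)**2 - 258 = 53824/3249 - 258 = -784418/3249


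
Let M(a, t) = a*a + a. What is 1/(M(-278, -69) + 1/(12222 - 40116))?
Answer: 27894/2148005363 ≈ 1.2986e-5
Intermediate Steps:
M(a, t) = a + a² (M(a, t) = a² + a = a + a²)
1/(M(-278, -69) + 1/(12222 - 40116)) = 1/(-278*(1 - 278) + 1/(12222 - 40116)) = 1/(-278*(-277) + 1/(-27894)) = 1/(77006 - 1/27894) = 1/(2148005363/27894) = 27894/2148005363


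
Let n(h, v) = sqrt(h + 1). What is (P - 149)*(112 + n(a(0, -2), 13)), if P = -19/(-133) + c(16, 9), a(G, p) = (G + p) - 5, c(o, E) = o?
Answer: -14880 - 930*I*sqrt(6)/7 ≈ -14880.0 - 325.43*I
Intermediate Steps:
a(G, p) = -5 + G + p
n(h, v) = sqrt(1 + h)
P = 113/7 (P = -19/(-133) + 16 = -19*(-1/133) + 16 = 1/7 + 16 = 113/7 ≈ 16.143)
(P - 149)*(112 + n(a(0, -2), 13)) = (113/7 - 149)*(112 + sqrt(1 + (-5 + 0 - 2))) = -930*(112 + sqrt(1 - 7))/7 = -930*(112 + sqrt(-6))/7 = -930*(112 + I*sqrt(6))/7 = -14880 - 930*I*sqrt(6)/7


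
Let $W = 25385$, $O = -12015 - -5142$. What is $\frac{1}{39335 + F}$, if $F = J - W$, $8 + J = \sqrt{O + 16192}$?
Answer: $\frac{13942}{194370045} - \frac{\sqrt{9319}}{194370045} \approx 7.1233 \cdot 10^{-5}$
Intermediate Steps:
$O = -6873$ ($O = -12015 + 5142 = -6873$)
$J = -8 + \sqrt{9319}$ ($J = -8 + \sqrt{-6873 + 16192} = -8 + \sqrt{9319} \approx 88.535$)
$F = -25393 + \sqrt{9319}$ ($F = \left(-8 + \sqrt{9319}\right) - 25385 = -25393 + \sqrt{9319} \approx -25296.0$)
$\frac{1}{39335 + F} = \frac{1}{39335 - \left(25393 - \sqrt{9319}\right)} = \frac{1}{13942 + \sqrt{9319}}$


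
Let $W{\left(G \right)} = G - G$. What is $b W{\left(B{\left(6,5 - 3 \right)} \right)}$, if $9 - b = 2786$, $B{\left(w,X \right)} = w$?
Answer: $0$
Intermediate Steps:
$W{\left(G \right)} = 0$
$b = -2777$ ($b = 9 - 2786 = -2777$)
$b W{\left(B{\left(6,5 - 3 \right)} \right)} = \left(-2777\right) 0 = 0$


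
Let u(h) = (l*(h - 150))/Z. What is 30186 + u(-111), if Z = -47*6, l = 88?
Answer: 1422570/47 ≈ 30267.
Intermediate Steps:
Z = -282
u(h) = 2200/47 - 44*h/141 (u(h) = (88*(h - 150))/(-282) = (88*(-150 + h))*(-1/282) = (-13200 + 88*h)*(-1/282) = 2200/47 - 44*h/141)
30186 + u(-111) = 30186 + (2200/47 - 44/141*(-111)) = 30186 + (2200/47 + 1628/47) = 30186 + 3828/47 = 1422570/47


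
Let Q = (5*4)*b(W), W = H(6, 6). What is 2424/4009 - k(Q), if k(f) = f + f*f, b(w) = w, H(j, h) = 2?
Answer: -6572336/4009 ≈ -1639.4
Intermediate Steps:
W = 2
Q = 40 (Q = (5*4)*2 = 20*2 = 40)
k(f) = f + f²
2424/4009 - k(Q) = 2424/4009 - 40*(1 + 40) = 2424*(1/4009) - 40*41 = 2424/4009 - 1*1640 = 2424/4009 - 1640 = -6572336/4009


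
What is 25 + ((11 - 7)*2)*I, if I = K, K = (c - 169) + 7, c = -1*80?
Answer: -1911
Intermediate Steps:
c = -80
K = -242 (K = (-80 - 169) + 7 = -249 + 7 = -242)
I = -242
25 + ((11 - 7)*2)*I = 25 + ((11 - 7)*2)*(-242) = 25 + (4*2)*(-242) = 25 + 8*(-242) = 25 - 1936 = -1911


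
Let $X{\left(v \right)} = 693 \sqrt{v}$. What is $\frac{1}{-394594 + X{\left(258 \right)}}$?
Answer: $- \frac{197297}{77790260297} - \frac{693 \sqrt{258}}{155580520594} \approx -2.6078 \cdot 10^{-6}$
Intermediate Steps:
$\frac{1}{-394594 + X{\left(258 \right)}} = \frac{1}{-394594 + 693 \sqrt{258}}$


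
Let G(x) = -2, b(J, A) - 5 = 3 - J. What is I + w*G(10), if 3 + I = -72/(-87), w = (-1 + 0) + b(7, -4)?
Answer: -63/29 ≈ -2.1724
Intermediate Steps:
b(J, A) = 8 - J (b(J, A) = 5 + (3 - J) = 8 - J)
w = 0 (w = (-1 + 0) + (8 - 1*7) = -1 + (8 - 7) = -1 + 1 = 0)
I = -63/29 (I = -3 - 72/(-87) = -3 - 72*(-1/87) = -3 + 24/29 = -63/29 ≈ -2.1724)
I + w*G(10) = -63/29 + 0*(-2) = -63/29 + 0 = -63/29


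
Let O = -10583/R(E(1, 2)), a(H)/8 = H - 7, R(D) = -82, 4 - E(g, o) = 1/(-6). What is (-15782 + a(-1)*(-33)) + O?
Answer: -1110357/82 ≈ -13541.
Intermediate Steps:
E(g, o) = 25/6 (E(g, o) = 4 - 1/(-6) = 4 - 1*(-1/6) = 4 + 1/6 = 25/6)
a(H) = -56 + 8*H (a(H) = 8*(H - 7) = 8*(-7 + H) = -56 + 8*H)
O = 10583/82 (O = -10583/(-82) = -10583*(-1/82) = 10583/82 ≈ 129.06)
(-15782 + a(-1)*(-33)) + O = (-15782 + (-56 + 8*(-1))*(-33)) + 10583/82 = (-15782 + (-56 - 8)*(-33)) + 10583/82 = (-15782 - 64*(-33)) + 10583/82 = (-15782 + 2112) + 10583/82 = -13670 + 10583/82 = -1110357/82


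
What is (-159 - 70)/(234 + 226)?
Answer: -229/460 ≈ -0.49783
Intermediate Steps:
(-159 - 70)/(234 + 226) = -229/460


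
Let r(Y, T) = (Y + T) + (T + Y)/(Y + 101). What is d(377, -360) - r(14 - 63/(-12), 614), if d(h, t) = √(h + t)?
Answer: -1228505/1924 + √17 ≈ -634.39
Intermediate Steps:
r(Y, T) = T + Y + (T + Y)/(101 + Y) (r(Y, T) = (T + Y) + (T + Y)/(101 + Y) = T + Y + (T + Y)/(101 + Y))
d(377, -360) - r(14 - 63/(-12), 614) = √(377 - 360) - ((14 - 63/(-12))² + 102*614 + 102*(14 - 63/(-12)) + 614*(14 - 63/(-12)))/(101 + (14 - 63/(-12))) = √17 - ((14 - 63*(-1)/12)² + 62628 + 102*(14 - 63*(-1)/12) + 614*(14 - 63*(-1)/12))/(101 + (14 - 63*(-1)/12)) = √17 - ((14 - 7*(-¾))² + 62628 + 102*(14 - 7*(-¾)) + 614*(14 - 7*(-¾)))/(101 + (14 - 7*(-¾))) = √17 - ((14 + 21/4)² + 62628 + 102*(14 + 21/4) + 614*(14 + 21/4))/(101 + (14 + 21/4)) = √17 - ((77/4)² + 62628 + 102*(77/4) + 614*(77/4))/(101 + 77/4) = √17 - (5929/16 + 62628 + 3927/2 + 23639/2)/481/4 = √17 - 4*1228505/(481*16) = √17 - 1*1228505/1924 = √17 - 1228505/1924 = -1228505/1924 + √17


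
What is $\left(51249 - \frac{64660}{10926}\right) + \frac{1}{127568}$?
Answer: $\frac{35711508008039}{696903984} \approx 51243.0$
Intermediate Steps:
$\left(51249 - \frac{64660}{10926}\right) + \frac{1}{127568} = \left(51249 - \frac{32330}{5463}\right) + \frac{1}{127568} = \frac{279940957}{5463} + \frac{1}{127568} = \frac{35711508008039}{696903984}$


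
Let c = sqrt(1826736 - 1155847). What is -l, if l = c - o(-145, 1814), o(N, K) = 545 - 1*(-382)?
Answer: 927 - sqrt(670889) ≈ 107.92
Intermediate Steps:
o(N, K) = 927 (o(N, K) = 545 + 382 = 927)
c = sqrt(670889) ≈ 819.08
l = -927 + sqrt(670889) (l = sqrt(670889) - 1*927 = sqrt(670889) - 927 = -927 + sqrt(670889) ≈ -107.92)
-l = -(-927 + sqrt(670889)) = 927 - sqrt(670889)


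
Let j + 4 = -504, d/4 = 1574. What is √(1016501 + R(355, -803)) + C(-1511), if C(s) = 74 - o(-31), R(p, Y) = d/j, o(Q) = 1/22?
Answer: 1627/22 + 11*√135495411/127 ≈ 1082.2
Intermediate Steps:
d = 6296 (d = 4*1574 = 6296)
j = -508 (j = -4 - 504 = -508)
o(Q) = 1/22
R(p, Y) = -1574/127 (R(p, Y) = 6296/(-508) = 6296*(-1/508) = -1574/127)
C(s) = 1627/22 (C(s) = 74 - 1*1/22 = 74 - 1/22 = 1627/22)
√(1016501 + R(355, -803)) + C(-1511) = √(1016501 - 1574/127) + 1627/22 = √(129094053/127) + 1627/22 = 11*√135495411/127 + 1627/22 = 1627/22 + 11*√135495411/127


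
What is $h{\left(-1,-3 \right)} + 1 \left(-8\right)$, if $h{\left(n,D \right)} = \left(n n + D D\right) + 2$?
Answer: $4$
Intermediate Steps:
$h{\left(n,D \right)} = 2 + D^{2} + n^{2}$ ($h{\left(n,D \right)} = \left(n^{2} + D^{2}\right) + 2 = \left(D^{2} + n^{2}\right) + 2 = 2 + D^{2} + n^{2}$)
$h{\left(-1,-3 \right)} + 1 \left(-8\right) = \left(2 + \left(-3\right)^{2} + \left(-1\right)^{2}\right) + 1 \left(-8\right) = \left(2 + 9 + 1\right) - 8 = 12 - 8 = 4$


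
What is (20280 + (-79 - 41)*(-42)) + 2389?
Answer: 27709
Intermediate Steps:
(20280 + (-79 - 41)*(-42)) + 2389 = (20280 - 120*(-42)) + 2389 = (20280 + 5040) + 2389 = 25320 + 2389 = 27709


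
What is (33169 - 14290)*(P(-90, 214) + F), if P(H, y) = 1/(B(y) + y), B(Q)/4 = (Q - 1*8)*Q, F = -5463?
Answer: -6069552240157/58850 ≈ -1.0314e+8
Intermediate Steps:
B(Q) = 4*Q*(-8 + Q) (B(Q) = 4*((Q - 1*8)*Q) = 4*((Q - 8)*Q) = 4*((-8 + Q)*Q) = 4*(Q*(-8 + Q)) = 4*Q*(-8 + Q))
P(H, y) = 1/(y + 4*y*(-8 + y)) (P(H, y) = 1/(4*y*(-8 + y) + y) = 1/(y + 4*y*(-8 + y)))
(33169 - 14290)*(P(-90, 214) + F) = (33169 - 14290)*(1/(214*(-31 + 4*214)) - 5463) = 18879*(1/(214*(-31 + 856)) - 5463) = 18879*((1/214)/825 - 5463) = 18879*((1/214)*(1/825) - 5463) = 18879*(1/176550 - 5463) = 18879*(-964492649/176550) = -6069552240157/58850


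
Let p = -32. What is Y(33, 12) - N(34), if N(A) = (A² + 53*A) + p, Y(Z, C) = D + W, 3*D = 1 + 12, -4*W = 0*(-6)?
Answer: -8765/3 ≈ -2921.7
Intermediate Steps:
W = 0 (W = -0*(-6) = -¼*0 = 0)
D = 13/3 (D = (1 + 12)/3 = (⅓)*13 = 13/3 ≈ 4.3333)
Y(Z, C) = 13/3 (Y(Z, C) = 13/3 + 0 = 13/3)
N(A) = -32 + A² + 53*A (N(A) = (A² + 53*A) - 32 = -32 + A² + 53*A)
Y(33, 12) - N(34) = 13/3 - (-32 + 34² + 53*34) = 13/3 - (-32 + 1156 + 1802) = 13/3 - 1*2926 = 13/3 - 2926 = -8765/3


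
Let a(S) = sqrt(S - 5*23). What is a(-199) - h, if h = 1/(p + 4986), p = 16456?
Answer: -1/21442 + I*sqrt(314) ≈ -4.6637e-5 + 17.72*I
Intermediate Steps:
a(S) = sqrt(-115 + S) (a(S) = sqrt(S - 115) = sqrt(-115 + S))
h = 1/21442 (h = 1/(16456 + 4986) = 1/21442 ≈ 4.6637e-5)
a(-199) - h = sqrt(-115 - 199) - 1*1/21442 = sqrt(-314) - 1/21442 = I*sqrt(314) - 1/21442 = -1/21442 + I*sqrt(314)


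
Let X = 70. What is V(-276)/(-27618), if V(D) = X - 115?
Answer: 15/9206 ≈ 0.0016294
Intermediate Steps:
V(D) = -45 (V(D) = 70 - 115 = -45)
V(-276)/(-27618) = -45/(-27618) = -45*(-1/27618) = 15/9206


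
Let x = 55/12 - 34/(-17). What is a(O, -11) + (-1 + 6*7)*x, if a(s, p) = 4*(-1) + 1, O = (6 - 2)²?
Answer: 3203/12 ≈ 266.92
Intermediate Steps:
x = 79/12 (x = 55*(1/12) - 34*(-1/17) = 55/12 + 2 = 79/12 ≈ 6.5833)
O = 16 (O = 4² = 16)
a(s, p) = -3 (a(s, p) = -4 + 1 = -3)
a(O, -11) + (-1 + 6*7)*x = -3 + (-1 + 6*7)*(79/12) = -3 + (-1 + 42)*(79/12) = -3 + 41*(79/12) = -3 + 3239/12 = 3203/12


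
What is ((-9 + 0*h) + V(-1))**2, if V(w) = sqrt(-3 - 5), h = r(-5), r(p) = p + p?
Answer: 73 - 36*I*sqrt(2) ≈ 73.0 - 50.912*I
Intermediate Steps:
r(p) = 2*p
h = -10 (h = 2*(-5) = -10)
V(w) = 2*I*sqrt(2) (V(w) = sqrt(-8) = 2*I*sqrt(2))
((-9 + 0*h) + V(-1))**2 = ((-9 + 0*(-10)) + 2*I*sqrt(2))**2 = ((-9 + 0) + 2*I*sqrt(2))**2 = (-9 + 2*I*sqrt(2))**2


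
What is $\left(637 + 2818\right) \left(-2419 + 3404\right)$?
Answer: $3403175$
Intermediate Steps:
$\left(637 + 2818\right) \left(-2419 + 3404\right) = 3455 \cdot 985 = 3403175$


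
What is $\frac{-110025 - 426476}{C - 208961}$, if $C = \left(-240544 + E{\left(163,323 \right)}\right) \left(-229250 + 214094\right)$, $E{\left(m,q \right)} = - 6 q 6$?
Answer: $- \frac{10949}{77994079} \approx -0.00014038$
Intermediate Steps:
$E{\left(m,q \right)} = - 36 q$
$C = 3821918832$ ($C = \left(-240544 - 11628\right) \left(-229250 + 214094\right) = \left(-240544 - 11628\right) \left(-15156\right) = \left(-252172\right) \left(-15156\right) = 3821918832$)
$\frac{-110025 - 426476}{C - 208961} = \frac{-110025 - 426476}{3821918832 - 208961} = - \frac{536501}{3821709871} = \left(-536501\right) \frac{1}{3821709871} = - \frac{10949}{77994079}$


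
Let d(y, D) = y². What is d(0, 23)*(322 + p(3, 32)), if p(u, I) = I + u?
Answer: 0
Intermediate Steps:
d(0, 23)*(322 + p(3, 32)) = 0²*(322 + (32 + 3)) = 0*(322 + 35) = 0*357 = 0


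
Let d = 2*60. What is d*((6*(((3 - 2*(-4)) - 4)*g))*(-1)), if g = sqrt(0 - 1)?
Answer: -5040*I ≈ -5040.0*I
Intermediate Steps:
g = I (g = sqrt(-1) = I ≈ 1.0*I)
d = 120
d*((6*(((3 - 2*(-4)) - 4)*g))*(-1)) = 120*((6*(((3 - 2*(-4)) - 4)*I))*(-1)) = 120*((6*(((3 + 8) - 4)*I))*(-1)) = 120*((6*((11 - 4)*I))*(-1)) = 120*((6*(7*I))*(-1)) = 120*((42*I)*(-1)) = 120*(-42*I) = -5040*I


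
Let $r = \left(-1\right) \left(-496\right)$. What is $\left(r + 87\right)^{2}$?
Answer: $339889$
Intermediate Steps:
$r = 496$
$\left(r + 87\right)^{2} = \left(496 + 87\right)^{2} = 583^{2} = 339889$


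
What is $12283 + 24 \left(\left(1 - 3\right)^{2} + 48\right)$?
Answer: $13531$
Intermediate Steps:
$12283 + 24 \left(\left(1 - 3\right)^{2} + 48\right) = 12283 + 24 \left(\left(-2\right)^{2} + 48\right) = 12283 + 24 \left(4 + 48\right) = 12283 + 24 \cdot 52 = 12283 + 1248 = 13531$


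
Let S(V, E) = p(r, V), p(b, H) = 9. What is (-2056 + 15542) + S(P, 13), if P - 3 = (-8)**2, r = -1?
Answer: 13495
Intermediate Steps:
P = 67 (P = 3 + (-8)**2 = 3 + 64 = 67)
S(V, E) = 9
(-2056 + 15542) + S(P, 13) = (-2056 + 15542) + 9 = 13486 + 9 = 13495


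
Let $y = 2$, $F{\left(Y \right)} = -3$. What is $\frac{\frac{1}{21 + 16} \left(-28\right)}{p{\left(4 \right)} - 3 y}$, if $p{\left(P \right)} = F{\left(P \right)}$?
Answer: $\frac{28}{333} \approx 0.084084$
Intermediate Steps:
$p{\left(P \right)} = -3$
$\frac{\frac{1}{21 + 16} \left(-28\right)}{p{\left(4 \right)} - 3 y} = \frac{\frac{1}{21 + 16} \left(-28\right)}{-3 - 6} = \frac{\frac{1}{37} \left(-28\right)}{-3 - 6} = \frac{\frac{1}{37} \left(-28\right)}{-9} = \left(- \frac{28}{37}\right) \left(- \frac{1}{9}\right) = \frac{28}{333}$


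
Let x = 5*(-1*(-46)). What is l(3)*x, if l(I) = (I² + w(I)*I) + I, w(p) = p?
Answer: 4830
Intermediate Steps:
x = 230 (x = 5*46 = 230)
l(I) = I + 2*I² (l(I) = (I² + I*I) + I = (I² + I²) + I = 2*I² + I = I + 2*I²)
l(3)*x = (3*(1 + 2*3))*230 = (3*(1 + 6))*230 = (3*7)*230 = 21*230 = 4830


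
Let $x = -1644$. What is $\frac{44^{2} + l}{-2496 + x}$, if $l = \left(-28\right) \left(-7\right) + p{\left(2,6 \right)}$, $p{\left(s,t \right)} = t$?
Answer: $- \frac{1069}{2070} \approx -0.51643$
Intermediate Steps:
$l = 202$ ($l = \left(-28\right) \left(-7\right) + 6 = 196 + 6 = 202$)
$\frac{44^{2} + l}{-2496 + x} = \frac{44^{2} + 202}{-2496 - 1644} = \frac{1936 + 202}{-4140} = 2138 \left(- \frac{1}{4140}\right) = - \frac{1069}{2070}$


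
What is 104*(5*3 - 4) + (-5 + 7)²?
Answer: 1148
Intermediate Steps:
104*(5*3 - 4) + (-5 + 7)² = 104*(15 - 4) + 2² = 104*11 + 4 = 1144 + 4 = 1148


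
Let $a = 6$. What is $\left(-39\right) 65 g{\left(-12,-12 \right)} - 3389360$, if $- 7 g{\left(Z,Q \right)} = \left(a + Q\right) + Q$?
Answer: $- \frac{23771150}{7} \approx -3.3959 \cdot 10^{6}$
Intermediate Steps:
$g{\left(Z,Q \right)} = - \frac{6}{7} - \frac{2 Q}{7}$ ($g{\left(Z,Q \right)} = - \frac{\left(6 + Q\right) + Q}{7} = - \frac{6 + 2 Q}{7} = - \frac{6}{7} - \frac{2 Q}{7}$)
$\left(-39\right) 65 g{\left(-12,-12 \right)} - 3389360 = \left(-39\right) 65 \left(- \frac{6}{7} - - \frac{24}{7}\right) - 3389360 = - 2535 \left(- \frac{6}{7} + \frac{24}{7}\right) - 3389360 = \left(-2535\right) \frac{18}{7} - 3389360 = - \frac{45630}{7} - 3389360 = - \frac{23771150}{7}$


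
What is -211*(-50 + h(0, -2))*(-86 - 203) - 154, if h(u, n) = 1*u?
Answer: -3049104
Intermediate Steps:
h(u, n) = u
-211*(-50 + h(0, -2))*(-86 - 203) - 154 = -211*(-50 + 0)*(-86 - 203) - 154 = -(-10550)*(-289) - 154 = -211*14450 - 154 = -3048950 - 154 = -3049104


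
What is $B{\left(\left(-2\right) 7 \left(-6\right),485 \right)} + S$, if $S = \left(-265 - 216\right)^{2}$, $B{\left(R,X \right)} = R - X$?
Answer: $230960$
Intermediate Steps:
$S = 231361$ ($S = \left(-481\right)^{2} = 231361$)
$B{\left(\left(-2\right) 7 \left(-6\right),485 \right)} + S = \left(\left(-2\right) 7 \left(-6\right) - 485\right) + 231361 = \left(\left(-14\right) \left(-6\right) - 485\right) + 231361 = \left(84 - 485\right) + 231361 = -401 + 231361 = 230960$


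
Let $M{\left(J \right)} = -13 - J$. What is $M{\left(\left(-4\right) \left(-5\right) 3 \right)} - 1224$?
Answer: $-1297$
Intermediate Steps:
$M{\left(\left(-4\right) \left(-5\right) 3 \right)} - 1224 = \left(-13 - \left(-4\right) \left(-5\right) 3\right) - 1224 = \left(-13 - 20 \cdot 3\right) - 1224 = \left(-13 - 60\right) - 1224 = -73 - 1224 = -1297$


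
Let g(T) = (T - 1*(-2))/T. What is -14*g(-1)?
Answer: 14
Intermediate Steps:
g(T) = (2 + T)/T (g(T) = (T + 2)/T = (2 + T)/T)
-14*g(-1) = -14*(2 - 1)/(-1) = -(-14) = -14*(-1) = 14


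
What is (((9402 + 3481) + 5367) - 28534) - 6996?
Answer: -17280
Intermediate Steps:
(((9402 + 3481) + 5367) - 28534) - 6996 = ((12883 + 5367) - 28534) - 6996 = (18250 - 28534) - 6996 = -10284 - 6996 = -17280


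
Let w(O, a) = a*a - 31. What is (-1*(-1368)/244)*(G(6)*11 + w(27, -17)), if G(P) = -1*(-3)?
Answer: 99522/61 ≈ 1631.5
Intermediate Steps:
w(O, a) = -31 + a**2 (w(O, a) = a**2 - 31 = -31 + a**2)
G(P) = 3
(-1*(-1368)/244)*(G(6)*11 + w(27, -17)) = (-1*(-1368)/244)*(3*11 + (-31 + (-17)**2)) = (1368*(1/244))*(33 + (-31 + 289)) = 342*(33 + 258)/61 = (342/61)*291 = 99522/61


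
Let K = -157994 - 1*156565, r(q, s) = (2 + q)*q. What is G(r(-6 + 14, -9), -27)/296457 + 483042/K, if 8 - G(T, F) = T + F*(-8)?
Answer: -2274472622/1480209801 ≈ -1.5366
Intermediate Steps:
r(q, s) = q*(2 + q)
G(T, F) = 8 - T + 8*F (G(T, F) = 8 - (T + F*(-8)) = 8 - (T - 8*F) = 8 + (-T + 8*F) = 8 - T + 8*F)
K = -314559 (K = -157994 - 156565 = -314559)
G(r(-6 + 14, -9), -27)/296457 + 483042/K = (8 - (-6 + 14)*(2 + (-6 + 14)) + 8*(-27))/296457 + 483042/(-314559) = (8 - 8*(2 + 8) - 216)*(1/296457) + 483042*(-1/314559) = (8 - 8*10 - 216)*(1/296457) - 23002/14979 = (8 - 1*80 - 216)*(1/296457) - 23002/14979 = (8 - 80 - 216)*(1/296457) - 23002/14979 = -288*1/296457 - 23002/14979 = -96/98819 - 23002/14979 = -2274472622/1480209801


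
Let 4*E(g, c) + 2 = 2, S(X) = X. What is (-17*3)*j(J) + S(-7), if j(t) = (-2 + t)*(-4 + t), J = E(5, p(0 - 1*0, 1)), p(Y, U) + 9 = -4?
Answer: -415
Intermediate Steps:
p(Y, U) = -13 (p(Y, U) = -9 - 4 = -13)
E(g, c) = 0 (E(g, c) = -1/2 + (1/4)*2 = -1/2 + 1/2 = 0)
J = 0
j(t) = (-4 + t)*(-2 + t)
(-17*3)*j(J) + S(-7) = (-17*3)*(8 + 0**2 - 6*0) - 7 = -51*(8 + 0 + 0) - 7 = -51*8 - 7 = -408 - 7 = -415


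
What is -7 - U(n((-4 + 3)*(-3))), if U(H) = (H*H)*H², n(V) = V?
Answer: -88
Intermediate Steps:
U(H) = H⁴ (U(H) = H²*H² = H⁴)
-7 - U(n((-4 + 3)*(-3))) = -7 - ((-4 + 3)*(-3))⁴ = -7 - (-1*(-3))⁴ = -7 - 1*3⁴ = -7 - 1*81 = -7 - 81 = -88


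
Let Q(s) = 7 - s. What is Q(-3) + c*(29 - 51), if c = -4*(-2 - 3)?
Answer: -430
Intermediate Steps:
c = 20 (c = -4*(-5) = 20)
Q(-3) + c*(29 - 51) = (7 - 1*(-3)) + 20*(29 - 51) = (7 + 3) + 20*(-22) = 10 - 440 = -430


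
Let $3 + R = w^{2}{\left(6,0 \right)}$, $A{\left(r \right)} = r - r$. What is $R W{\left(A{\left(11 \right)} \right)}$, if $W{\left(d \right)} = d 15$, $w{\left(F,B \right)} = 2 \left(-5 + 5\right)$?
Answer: $0$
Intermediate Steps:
$A{\left(r \right)} = 0$
$w{\left(F,B \right)} = 0$ ($w{\left(F,B \right)} = 2 \cdot 0 = 0$)
$W{\left(d \right)} = 15 d$
$R = -3$ ($R = -3 + 0^{2} = -3 + 0 = -3$)
$R W{\left(A{\left(11 \right)} \right)} = - 3 \cdot 15 \cdot 0 = \left(-3\right) 0 = 0$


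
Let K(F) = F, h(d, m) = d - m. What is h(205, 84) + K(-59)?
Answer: 62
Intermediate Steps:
h(205, 84) + K(-59) = (205 - 1*84) - 59 = (205 - 84) - 59 = 121 - 59 = 62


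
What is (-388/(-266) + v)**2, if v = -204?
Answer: 725655844/17689 ≈ 41023.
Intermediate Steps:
(-388/(-266) + v)**2 = (-388/(-266) - 204)**2 = (-388*(-1/266) - 204)**2 = (194/133 - 204)**2 = (-26938/133)**2 = 725655844/17689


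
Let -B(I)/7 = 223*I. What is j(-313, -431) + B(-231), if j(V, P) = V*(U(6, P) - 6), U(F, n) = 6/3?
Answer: 361843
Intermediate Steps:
U(F, n) = 2 (U(F, n) = 6*(⅓) = 2)
B(I) = -1561*I
j(V, P) = -4*V (j(V, P) = V*(2 - 6) = V*(-4) = -4*V)
j(-313, -431) + B(-231) = -4*(-313) - 1561*(-231) = 1252 + 360591 = 361843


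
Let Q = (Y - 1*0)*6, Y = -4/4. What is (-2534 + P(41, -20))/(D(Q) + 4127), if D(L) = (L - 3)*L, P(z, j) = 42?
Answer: -2492/4181 ≈ -0.59603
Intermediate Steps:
Y = -1 (Y = -4*1/4 = -1)
Q = -6 (Q = (-1 - 1*0)*6 = (-1 + 0)*6 = -1*6 = -6)
D(L) = L*(-3 + L) (D(L) = (-3 + L)*L = L*(-3 + L))
(-2534 + P(41, -20))/(D(Q) + 4127) = (-2534 + 42)/(-6*(-3 - 6) + 4127) = -2492/(-6*(-9) + 4127) = -2492/(54 + 4127) = -2492/4181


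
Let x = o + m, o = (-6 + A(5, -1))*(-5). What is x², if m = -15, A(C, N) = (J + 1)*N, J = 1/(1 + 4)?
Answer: 441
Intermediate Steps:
J = ⅕ (J = 1/5 = ⅕ ≈ 0.20000)
A(C, N) = 6*N/5 (A(C, N) = (⅕ + 1)*N = 6*N/5)
o = 36 (o = (-6 + (6/5)*(-1))*(-5) = (-6 - 6/5)*(-5) = -36/5*(-5) = 36)
x = 21 (x = 36 - 15 = 21)
x² = 21² = 441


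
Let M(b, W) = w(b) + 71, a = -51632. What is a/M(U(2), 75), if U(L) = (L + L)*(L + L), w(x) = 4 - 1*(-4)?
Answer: -51632/79 ≈ -653.57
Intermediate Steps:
w(x) = 8 (w(x) = 4 + 4 = 8)
U(L) = 4*L² (U(L) = (2*L)*(2*L) = 4*L²)
M(b, W) = 79 (M(b, W) = 8 + 71 = 79)
a/M(U(2), 75) = -51632/79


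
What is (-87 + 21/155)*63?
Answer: -848232/155 ≈ -5472.5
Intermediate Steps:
(-87 + 21/155)*63 = -13464/155*63 = -848232/155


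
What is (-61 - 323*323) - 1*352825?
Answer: -457215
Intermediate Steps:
(-61 - 323*323) - 1*352825 = (-61 - 104329) - 352825 = -104390 - 352825 = -457215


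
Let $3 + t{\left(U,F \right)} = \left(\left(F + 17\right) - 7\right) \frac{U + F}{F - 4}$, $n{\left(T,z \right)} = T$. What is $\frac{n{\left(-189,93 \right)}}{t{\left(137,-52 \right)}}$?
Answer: $- \frac{28}{9} \approx -3.1111$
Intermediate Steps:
$t{\left(U,F \right)} = -3 + \frac{\left(10 + F\right) \left(F + U\right)}{-4 + F}$ ($t{\left(U,F \right)} = -3 + \left(\left(F + 17\right) - 7\right) \frac{U + F}{F - 4} = -3 + \left(\left(17 + F\right) - 7\right) \frac{F + U}{-4 + F} = -3 + \left(10 + F\right) \frac{F + U}{-4 + F} = -3 + \frac{\left(10 + F\right) \left(F + U\right)}{-4 + F}$)
$\frac{n{\left(-189,93 \right)}}{t{\left(137,-52 \right)}} = - \frac{189}{\frac{1}{-4 - 52} \left(12 + \left(-52\right)^{2} + 7 \left(-52\right) + 10 \cdot 137 - 7124\right)} = - \frac{189}{\frac{1}{-56} \left(12 + 2704 - 364 + 1370 - 7124\right)} = - \frac{189}{\left(- \frac{1}{56}\right) \left(-3402\right)} = - \frac{189}{\frac{243}{4}} = \left(-189\right) \frac{4}{243} = - \frac{28}{9}$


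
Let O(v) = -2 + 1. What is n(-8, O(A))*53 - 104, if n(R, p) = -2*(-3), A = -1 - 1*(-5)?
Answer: 214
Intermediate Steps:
A = 4 (A = -1 + 5 = 4)
O(v) = -1
n(R, p) = 6
n(-8, O(A))*53 - 104 = 6*53 - 104 = 318 - 104 = 214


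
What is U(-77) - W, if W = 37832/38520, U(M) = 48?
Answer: 226391/4815 ≈ 47.018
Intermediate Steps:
W = 4729/4815 (W = 37832*(1/38520) = 4729/4815 ≈ 0.98214)
U(-77) - W = 48 - 1*4729/4815 = 48 - 4729/4815 = 226391/4815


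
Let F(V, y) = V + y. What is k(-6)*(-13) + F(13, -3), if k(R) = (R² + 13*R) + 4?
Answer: 504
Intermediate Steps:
k(R) = 4 + R² + 13*R
k(-6)*(-13) + F(13, -3) = (4 + (-6)² + 13*(-6))*(-13) + (13 - 3) = (4 + 36 - 78)*(-13) + 10 = -38*(-13) + 10 = 494 + 10 = 504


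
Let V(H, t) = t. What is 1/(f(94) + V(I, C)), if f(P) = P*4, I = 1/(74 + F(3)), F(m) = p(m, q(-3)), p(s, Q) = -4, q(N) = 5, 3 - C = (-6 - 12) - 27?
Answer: 1/424 ≈ 0.0023585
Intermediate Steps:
C = 48 (C = 3 - ((-6 - 12) - 27) = 3 - (-18 - 27) = 3 - 1*(-45) = 3 + 45 = 48)
F(m) = -4
I = 1/70 (I = 1/(74 - 4) = 1/70 ≈ 0.014286)
f(P) = 4*P
1/(f(94) + V(I, C)) = 1/(4*94 + 48) = 1/(376 + 48) = 1/424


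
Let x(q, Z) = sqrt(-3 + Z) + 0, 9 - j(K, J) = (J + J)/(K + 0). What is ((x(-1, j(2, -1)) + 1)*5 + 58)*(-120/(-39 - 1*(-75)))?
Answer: -210 - 50*sqrt(7)/3 ≈ -254.10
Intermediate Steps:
j(K, J) = 9 - 2*J/K (j(K, J) = 9 - (J + J)/(K + 0) = 9 - 2*J/K)
x(q, Z) = sqrt(-3 + Z)
((x(-1, j(2, -1)) + 1)*5 + 58)*(-120/(-39 - 1*(-75))) = ((sqrt(-3 + (9 - 2*(-1)/2)) + 1)*5 + 58)*(-120/(-39 - 1*(-75))) = ((sqrt(-3 + (9 - 2*(-1)*1/2)) + 1)*5 + 58)*(-120/(-39 + 75)) = ((sqrt(-3 + (9 + 1)) + 1)*5 + 58)*(-120/36) = ((sqrt(-3 + 10) + 1)*5 + 58)*(-120*1/36) = ((sqrt(7) + 1)*5 + 58)*(-10/3) = ((1 + sqrt(7))*5 + 58)*(-10/3) = ((5 + 5*sqrt(7)) + 58)*(-10/3) = (63 + 5*sqrt(7))*(-10/3) = -210 - 50*sqrt(7)/3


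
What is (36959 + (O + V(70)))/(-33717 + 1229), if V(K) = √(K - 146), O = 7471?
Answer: -22215/16244 - I*√19/16244 ≈ -1.3676 - 0.00026834*I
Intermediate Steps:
V(K) = √(-146 + K)
(36959 + (O + V(70)))/(-33717 + 1229) = (36959 + (7471 + √(-146 + 70)))/(-33717 + 1229) = (36959 + (7471 + √(-76)))/(-32488) = (36959 + (7471 + 2*I*√19))*(-1/32488) = (44430 + 2*I*√19)*(-1/32488) = -22215/16244 - I*√19/16244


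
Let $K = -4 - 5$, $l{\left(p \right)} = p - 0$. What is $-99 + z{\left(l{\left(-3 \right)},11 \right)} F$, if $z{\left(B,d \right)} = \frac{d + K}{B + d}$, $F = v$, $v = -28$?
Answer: $-106$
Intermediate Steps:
$l{\left(p \right)} = p$ ($l{\left(p \right)} = p + 0 = p$)
$F = -28$
$K = -9$
$z{\left(B,d \right)} = \frac{-9 + d}{B + d}$ ($z{\left(B,d \right)} = \frac{d - 9}{B + d} = \frac{-9 + d}{B + d}$)
$-99 + z{\left(l{\left(-3 \right)},11 \right)} F = -99 + \frac{-9 + 11}{-3 + 11} \left(-28\right) = -99 + \frac{1}{8} \cdot 2 \left(-28\right) = -99 + \frac{1}{4} \left(-28\right) = -99 - 7 = -106$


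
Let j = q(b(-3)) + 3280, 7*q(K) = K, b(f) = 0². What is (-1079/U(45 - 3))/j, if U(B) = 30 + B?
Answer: -1079/236160 ≈ -0.0045689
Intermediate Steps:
b(f) = 0
q(K) = K/7
j = 3280 (j = (⅐)*0 + 3280 = 0 + 3280 = 3280)
(-1079/U(45 - 3))/j = -1079/(30 + (45 - 3))/3280 = -1079/(30 + 42)*(1/3280) = -1079/72*(1/3280) = -1079*1/72*(1/3280) = -1079/72*1/3280 = -1079/236160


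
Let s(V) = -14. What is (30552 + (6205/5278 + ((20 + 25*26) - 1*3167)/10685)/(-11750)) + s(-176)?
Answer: 20235892732623741/662646302500 ≈ 30538.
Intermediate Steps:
(30552 + (6205/5278 + ((20 + 25*26) - 1*3167)/10685)/(-11750)) + s(-176) = (30552 + (6205/5278 + ((20 + 25*26) - 1*3167)/10685)/(-11750)) - 14 = (30552 + (6205*(1/5278) + ((20 + 650) - 3167)*(1/10685))*(-1/11750)) - 14 = (30552 + (6205/5278 + (670 - 3167)*(1/10685))*(-1/11750)) - 14 = (30552 + (6205/5278 - 2497*1/10685)*(-1/11750)) - 14 = (30552 + (6205/5278 - 2497/10685)*(-1/11750)) - 14 = (30552 + (53121259/56395430)*(-1/11750)) - 14 = (30552 - 53121259/662646302500) - 14 = 20245169780858741/662646302500 - 14 = 20235892732623741/662646302500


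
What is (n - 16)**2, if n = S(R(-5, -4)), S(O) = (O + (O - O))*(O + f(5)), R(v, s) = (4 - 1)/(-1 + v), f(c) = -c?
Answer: 2809/16 ≈ 175.56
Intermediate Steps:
R(v, s) = 3/(-1 + v)
S(O) = O*(-5 + O) (S(O) = (O + (O - O))*(O - 1*5) = (O + 0)*(O - 5) = O*(-5 + O))
n = 11/4 (n = (3/(-1 - 5))*(-5 + 3/(-1 - 5)) = (3/(-6))*(-5 + 3/(-6)) = (3*(-1/6))*(-5 + 3*(-1/6)) = -(-5 - 1/2)/2 = -1/2*(-11/2) = 11/4 ≈ 2.7500)
(n - 16)**2 = (11/4 - 16)**2 = (-53/4)**2 = 2809/16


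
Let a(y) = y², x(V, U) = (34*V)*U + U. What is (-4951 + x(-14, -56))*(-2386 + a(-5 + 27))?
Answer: -41176398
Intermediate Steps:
x(V, U) = U + 34*U*V (x(V, U) = 34*U*V + U = U + 34*U*V)
(-4951 + x(-14, -56))*(-2386 + a(-5 + 27)) = (-4951 - 56*(1 + 34*(-14)))*(-2386 + (-5 + 27)²) = (-4951 - 56*(1 - 476))*(-2386 + 22²) = (-4951 - 56*(-475))*(-2386 + 484) = (-4951 + 26600)*(-1902) = 21649*(-1902) = -41176398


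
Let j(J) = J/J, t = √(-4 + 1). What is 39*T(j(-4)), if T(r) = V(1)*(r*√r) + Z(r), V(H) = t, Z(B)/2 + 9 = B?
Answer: -624 + 39*I*√3 ≈ -624.0 + 67.55*I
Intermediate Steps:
t = I*√3 (t = √(-3) = I*√3 ≈ 1.732*I)
Z(B) = -18 + 2*B
j(J) = 1
V(H) = I*√3
T(r) = -18 + 2*r + I*√3*r^(3/2) (T(r) = (I*√3)*(r*√r) + (-18 + 2*r) = (I*√3)*r^(3/2) + (-18 + 2*r) = I*√3*r^(3/2) + (-18 + 2*r) = -18 + 2*r + I*√3*r^(3/2))
39*T(j(-4)) = 39*(-18 + 2*1 + I*√3*1^(3/2)) = 39*(-18 + 2 + I*√3*1) = 39*(-18 + 2 + I*√3) = 39*(-16 + I*√3) = -624 + 39*I*√3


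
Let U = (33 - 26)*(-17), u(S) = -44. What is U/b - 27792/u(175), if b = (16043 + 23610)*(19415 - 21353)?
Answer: 31408031093/49724862 ≈ 631.64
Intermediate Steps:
b = -76847514 (b = 39653*(-1938) = -76847514)
U = -119 (U = 7*(-17) = -119)
U/b - 27792/u(175) = -119/(-76847514) - 27792/(-44) = -119*(-1/76847514) - 27792*(-1/44) = 7/4520442 + 6948/11 = 31408031093/49724862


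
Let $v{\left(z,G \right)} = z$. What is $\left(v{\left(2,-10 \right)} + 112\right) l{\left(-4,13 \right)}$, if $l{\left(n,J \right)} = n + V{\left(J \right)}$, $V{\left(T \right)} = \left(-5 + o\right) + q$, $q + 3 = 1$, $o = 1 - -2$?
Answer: $-912$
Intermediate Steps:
$o = 3$ ($o = 1 + 2 = 3$)
$q = -2$ ($q = -3 + 1 = -2$)
$V{\left(T \right)} = -4$ ($V{\left(T \right)} = \left(-5 + 3\right) - 2 = -2 - 2 = -4$)
$l{\left(n,J \right)} = -4 + n$ ($l{\left(n,J \right)} = n - 4 = -4 + n$)
$\left(v{\left(2,-10 \right)} + 112\right) l{\left(-4,13 \right)} = \left(2 + 112\right) \left(-4 - 4\right) = 114 \left(-8\right) = -912$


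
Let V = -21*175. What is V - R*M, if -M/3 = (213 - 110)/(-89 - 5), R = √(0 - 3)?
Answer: -3675 - 309*I*√3/94 ≈ -3675.0 - 5.6937*I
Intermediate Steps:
R = I*√3 (R = √(-3) = I*√3 ≈ 1.732*I)
M = 309/94 (M = -3*(213 - 110)/(-89 - 5) = -309/(-94) = -309*(-1)/94 = -3*(-103/94) = 309/94 ≈ 3.2872)
V = -3675
V - R*M = -3675 - I*√3*309/94 = -3675 - 309*I*√3/94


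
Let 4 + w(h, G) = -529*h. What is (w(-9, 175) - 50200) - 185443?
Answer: -230886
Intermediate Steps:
w(h, G) = -4 - 529*h
(w(-9, 175) - 50200) - 185443 = ((-4 - 529*(-9)) - 50200) - 185443 = ((-4 + 4761) - 50200) - 185443 = (4757 - 50200) - 185443 = -45443 - 185443 = -230886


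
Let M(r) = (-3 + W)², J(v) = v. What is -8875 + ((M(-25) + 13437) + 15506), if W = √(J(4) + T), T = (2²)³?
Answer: 20145 - 12*√17 ≈ 20096.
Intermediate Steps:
T = 64 (T = 4³ = 64)
W = 2*√17 (W = √(4 + 64) = √68 = 2*√17 ≈ 8.2462)
M(r) = (-3 + 2*√17)²
-8875 + ((M(-25) + 13437) + 15506) = -8875 + (((77 - 12*√17) + 13437) + 15506) = -8875 + ((13514 - 12*√17) + 15506) = -8875 + (29020 - 12*√17) = 20145 - 12*√17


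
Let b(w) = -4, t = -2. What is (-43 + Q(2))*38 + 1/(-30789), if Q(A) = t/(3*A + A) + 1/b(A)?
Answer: -50894218/30789 ≈ -1653.0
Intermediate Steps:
Q(A) = -¼ - 1/(2*A) (Q(A) = -2/(3*A + A) + 1/(-4) = -2*1/(4*A) + 1*(-¼) = -1/(2*A) - ¼ = -¼ - 1/(2*A))
(-43 + Q(2))*38 + 1/(-30789) = (-43 + (¼)*(-2 - 1*2)/2)*38 + 1/(-30789) = (-43 + (¼)*(½)*(-2 - 2))*38 - 1/30789 = (-43 + (¼)*(½)*(-4))*38 - 1/30789 = (-43 - ½)*38 - 1/30789 = -87/2*38 - 1/30789 = -1653 - 1/30789 = -50894218/30789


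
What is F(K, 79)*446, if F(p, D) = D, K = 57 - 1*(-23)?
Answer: 35234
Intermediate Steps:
K = 80 (K = 57 + 23 = 80)
F(K, 79)*446 = 79*446 = 35234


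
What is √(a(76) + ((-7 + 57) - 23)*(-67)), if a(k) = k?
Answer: I*√1733 ≈ 41.629*I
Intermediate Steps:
√(a(76) + ((-7 + 57) - 23)*(-67)) = √(76 + ((-7 + 57) - 23)*(-67)) = √(76 + (50 - 23)*(-67)) = √(76 + 27*(-67)) = √(76 - 1809) = √(-1733) = I*√1733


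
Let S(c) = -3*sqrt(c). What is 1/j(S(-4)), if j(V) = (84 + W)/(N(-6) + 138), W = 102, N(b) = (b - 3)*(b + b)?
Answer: 41/31 ≈ 1.3226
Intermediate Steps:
N(b) = 2*b*(-3 + b) (N(b) = (-3 + b)*(2*b) = 2*b*(-3 + b))
j(V) = 31/41 (j(V) = (84 + 102)/(2*(-6)*(-3 - 6) + 138) = 186/(2*(-6)*(-9) + 138) = 186/(108 + 138) = 186/246 = 186*(1/246) = 31/41)
1/j(S(-4)) = 1/(31/41) = 41/31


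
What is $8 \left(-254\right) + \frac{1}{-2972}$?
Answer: $- \frac{6039105}{2972} \approx -2032.0$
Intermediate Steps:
$8 \left(-254\right) + \frac{1}{-2972} = -2032 - \frac{1}{2972} = - \frac{6039105}{2972}$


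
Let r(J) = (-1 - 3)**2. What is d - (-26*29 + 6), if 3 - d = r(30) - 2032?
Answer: 2767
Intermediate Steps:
r(J) = 16 (r(J) = (-4)**2 = 16)
d = 2019 (d = 3 - (16 - 2032) = 3 - 1*(-2016) = 3 + 2016 = 2019)
d - (-26*29 + 6) = 2019 - (-26*29 + 6) = 2019 - (-754 + 6) = 2019 - 1*(-748) = 2019 + 748 = 2767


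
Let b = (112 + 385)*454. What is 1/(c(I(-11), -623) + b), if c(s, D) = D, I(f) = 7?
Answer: 1/225015 ≈ 4.4441e-6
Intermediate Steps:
b = 225638 (b = 497*454 = 225638)
1/(c(I(-11), -623) + b) = 1/(-623 + 225638) = 1/225015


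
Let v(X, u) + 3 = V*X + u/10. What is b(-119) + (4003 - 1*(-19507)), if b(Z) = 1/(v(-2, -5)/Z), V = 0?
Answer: 23544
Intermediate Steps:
v(X, u) = -3 + u/10 (v(X, u) = -3 + (0*X + u/10) = -3 + (0 + u/10) = -3 + u/10)
b(Z) = -2*Z/7 (b(Z) = 1/((-3 + (⅒)*(-5))/Z) = 1/((-3 - ½)/Z) = 1/(-7/(2*Z)) = -2*Z/7)
b(-119) + (4003 - 1*(-19507)) = -2/7*(-119) + (4003 - 1*(-19507)) = 34 + (4003 + 19507) = 34 + 23510 = 23544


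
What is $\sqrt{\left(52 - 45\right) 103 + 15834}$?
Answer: $\sqrt{16555} \approx 128.67$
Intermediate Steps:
$\sqrt{\left(52 - 45\right) 103 + 15834} = \sqrt{7 \cdot 103 + 15834} = \sqrt{721 + 15834} = \sqrt{16555}$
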